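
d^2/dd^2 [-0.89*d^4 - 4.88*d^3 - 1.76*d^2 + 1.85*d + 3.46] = -10.68*d^2 - 29.28*d - 3.52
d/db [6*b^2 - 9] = 12*b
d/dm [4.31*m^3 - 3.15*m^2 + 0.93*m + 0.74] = 12.93*m^2 - 6.3*m + 0.93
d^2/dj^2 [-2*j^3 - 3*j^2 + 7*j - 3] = -12*j - 6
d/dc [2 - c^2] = -2*c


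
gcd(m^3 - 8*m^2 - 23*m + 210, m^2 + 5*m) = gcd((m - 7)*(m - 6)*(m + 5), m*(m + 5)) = m + 5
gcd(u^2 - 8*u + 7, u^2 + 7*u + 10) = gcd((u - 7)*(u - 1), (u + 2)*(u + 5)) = 1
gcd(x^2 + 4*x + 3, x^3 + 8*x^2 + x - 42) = x + 3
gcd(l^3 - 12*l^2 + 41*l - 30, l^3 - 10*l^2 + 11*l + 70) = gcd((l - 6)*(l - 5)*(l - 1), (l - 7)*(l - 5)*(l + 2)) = l - 5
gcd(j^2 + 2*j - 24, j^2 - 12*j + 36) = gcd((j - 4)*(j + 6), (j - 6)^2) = 1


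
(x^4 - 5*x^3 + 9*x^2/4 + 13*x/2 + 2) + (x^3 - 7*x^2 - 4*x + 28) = x^4 - 4*x^3 - 19*x^2/4 + 5*x/2 + 30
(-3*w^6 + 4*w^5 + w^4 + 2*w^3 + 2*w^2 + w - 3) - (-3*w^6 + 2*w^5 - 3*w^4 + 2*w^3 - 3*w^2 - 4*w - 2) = 2*w^5 + 4*w^4 + 5*w^2 + 5*w - 1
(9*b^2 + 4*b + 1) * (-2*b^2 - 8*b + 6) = -18*b^4 - 80*b^3 + 20*b^2 + 16*b + 6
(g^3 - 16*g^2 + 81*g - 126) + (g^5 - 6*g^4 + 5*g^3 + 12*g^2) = g^5 - 6*g^4 + 6*g^3 - 4*g^2 + 81*g - 126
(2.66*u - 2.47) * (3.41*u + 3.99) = 9.0706*u^2 + 2.1907*u - 9.8553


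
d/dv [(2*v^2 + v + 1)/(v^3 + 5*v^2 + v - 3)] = ((4*v + 1)*(v^3 + 5*v^2 + v - 3) - (2*v^2 + v + 1)*(3*v^2 + 10*v + 1))/(v^3 + 5*v^2 + v - 3)^2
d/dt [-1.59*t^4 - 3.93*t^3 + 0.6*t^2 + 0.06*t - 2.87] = -6.36*t^3 - 11.79*t^2 + 1.2*t + 0.06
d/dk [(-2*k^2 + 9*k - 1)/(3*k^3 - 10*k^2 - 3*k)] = (6*k^4 - 54*k^3 + 105*k^2 - 20*k - 3)/(k^2*(9*k^4 - 60*k^3 + 82*k^2 + 60*k + 9))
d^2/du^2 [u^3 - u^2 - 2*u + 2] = 6*u - 2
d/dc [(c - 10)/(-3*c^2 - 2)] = (-3*c^2 + 6*c*(c - 10) - 2)/(3*c^2 + 2)^2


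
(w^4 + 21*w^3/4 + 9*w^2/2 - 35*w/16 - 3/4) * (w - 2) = w^5 + 13*w^4/4 - 6*w^3 - 179*w^2/16 + 29*w/8 + 3/2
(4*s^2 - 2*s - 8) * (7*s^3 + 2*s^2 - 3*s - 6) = 28*s^5 - 6*s^4 - 72*s^3 - 34*s^2 + 36*s + 48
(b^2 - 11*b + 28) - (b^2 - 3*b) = 28 - 8*b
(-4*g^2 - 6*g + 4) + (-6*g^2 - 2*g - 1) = -10*g^2 - 8*g + 3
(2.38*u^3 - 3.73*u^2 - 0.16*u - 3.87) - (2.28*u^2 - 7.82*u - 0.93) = 2.38*u^3 - 6.01*u^2 + 7.66*u - 2.94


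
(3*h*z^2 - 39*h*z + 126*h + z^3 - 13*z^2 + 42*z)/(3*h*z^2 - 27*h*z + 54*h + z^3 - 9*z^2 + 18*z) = (z - 7)/(z - 3)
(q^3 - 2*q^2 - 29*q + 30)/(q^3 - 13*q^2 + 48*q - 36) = (q + 5)/(q - 6)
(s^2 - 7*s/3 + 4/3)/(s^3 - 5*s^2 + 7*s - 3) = (s - 4/3)/(s^2 - 4*s + 3)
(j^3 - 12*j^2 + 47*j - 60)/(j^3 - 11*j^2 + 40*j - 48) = (j - 5)/(j - 4)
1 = 1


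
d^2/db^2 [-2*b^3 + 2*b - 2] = -12*b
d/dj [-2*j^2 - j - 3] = -4*j - 1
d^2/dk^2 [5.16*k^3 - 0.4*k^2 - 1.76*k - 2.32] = 30.96*k - 0.8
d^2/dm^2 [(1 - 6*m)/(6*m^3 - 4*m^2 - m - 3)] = 2*((6*m - 1)*(-18*m^2 + 8*m + 1)^2 + 2*(54*m^2 - 24*m + (6*m - 1)*(9*m - 2) - 3)*(-6*m^3 + 4*m^2 + m + 3))/(-6*m^3 + 4*m^2 + m + 3)^3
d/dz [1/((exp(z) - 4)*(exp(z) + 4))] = -2*exp(2*z)/(exp(4*z) - 32*exp(2*z) + 256)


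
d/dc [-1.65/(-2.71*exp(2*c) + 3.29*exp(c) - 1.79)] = (5.4285 - 8.943*exp(c))*exp(c)/(2.71*exp(2*c) - 3.29*exp(c) + 1.79)^2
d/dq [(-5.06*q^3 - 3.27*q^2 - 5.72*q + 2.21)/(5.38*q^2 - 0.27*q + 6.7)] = (-27.2228*q^4 + 2.7324*q^3 - 70.0495*q^2 - 67.5976*q - 37.7273)/(28.9444*q^4 - 2.9052*q^3 + 72.1649*q^2 - 3.618*q + 44.89)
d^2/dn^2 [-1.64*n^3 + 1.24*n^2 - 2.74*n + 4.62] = 2.48 - 9.84*n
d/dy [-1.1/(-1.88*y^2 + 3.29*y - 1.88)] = (3.619 - 4.136*y)/(1.88*y^2 - 3.29*y + 1.88)^2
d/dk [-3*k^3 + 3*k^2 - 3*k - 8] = -9*k^2 + 6*k - 3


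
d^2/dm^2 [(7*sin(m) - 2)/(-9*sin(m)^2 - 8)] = (5103*sin(m)^5 - 648*sin(m)^4 + 1548*sin(m)^2 - 4963*sin(m)/2 + 2457*sin(3*m) - 567*sin(5*m)/2 - 288)/(9*sin(m)^2 + 8)^3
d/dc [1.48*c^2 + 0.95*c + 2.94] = 2.96*c + 0.95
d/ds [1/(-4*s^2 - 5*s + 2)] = (8*s + 5)/(4*s^2 + 5*s - 2)^2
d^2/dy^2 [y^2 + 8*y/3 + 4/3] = 2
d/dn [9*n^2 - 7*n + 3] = 18*n - 7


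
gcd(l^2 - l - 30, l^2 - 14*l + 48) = l - 6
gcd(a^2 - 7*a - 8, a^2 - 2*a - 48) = a - 8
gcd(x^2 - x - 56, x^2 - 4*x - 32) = x - 8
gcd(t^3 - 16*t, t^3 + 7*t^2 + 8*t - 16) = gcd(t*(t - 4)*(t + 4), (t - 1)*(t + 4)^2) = t + 4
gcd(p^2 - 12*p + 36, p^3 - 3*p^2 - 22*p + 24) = p - 6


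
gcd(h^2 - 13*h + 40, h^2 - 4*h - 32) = h - 8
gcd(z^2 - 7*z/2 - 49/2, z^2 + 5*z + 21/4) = z + 7/2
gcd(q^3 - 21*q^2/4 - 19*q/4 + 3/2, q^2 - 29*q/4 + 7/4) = q - 1/4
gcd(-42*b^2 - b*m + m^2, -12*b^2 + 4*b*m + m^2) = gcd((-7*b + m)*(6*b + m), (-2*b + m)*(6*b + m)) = 6*b + m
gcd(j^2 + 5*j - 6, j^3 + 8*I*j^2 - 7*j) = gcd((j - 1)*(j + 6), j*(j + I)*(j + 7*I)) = 1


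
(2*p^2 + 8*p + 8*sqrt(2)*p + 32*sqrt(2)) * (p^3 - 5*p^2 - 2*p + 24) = 2*p^5 - 2*p^4 + 8*sqrt(2)*p^4 - 44*p^3 - 8*sqrt(2)*p^3 - 176*sqrt(2)*p^2 + 32*p^2 + 128*sqrt(2)*p + 192*p + 768*sqrt(2)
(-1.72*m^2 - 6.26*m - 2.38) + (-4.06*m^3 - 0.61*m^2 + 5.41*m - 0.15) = -4.06*m^3 - 2.33*m^2 - 0.85*m - 2.53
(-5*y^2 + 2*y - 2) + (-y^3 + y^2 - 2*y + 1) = -y^3 - 4*y^2 - 1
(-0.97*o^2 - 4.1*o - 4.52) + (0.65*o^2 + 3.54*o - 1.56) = -0.32*o^2 - 0.56*o - 6.08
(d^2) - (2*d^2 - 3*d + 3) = -d^2 + 3*d - 3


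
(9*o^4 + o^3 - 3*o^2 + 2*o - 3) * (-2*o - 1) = -18*o^5 - 11*o^4 + 5*o^3 - o^2 + 4*o + 3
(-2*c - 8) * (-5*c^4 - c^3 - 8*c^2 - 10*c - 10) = 10*c^5 + 42*c^4 + 24*c^3 + 84*c^2 + 100*c + 80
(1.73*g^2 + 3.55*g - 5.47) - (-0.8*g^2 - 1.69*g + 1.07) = 2.53*g^2 + 5.24*g - 6.54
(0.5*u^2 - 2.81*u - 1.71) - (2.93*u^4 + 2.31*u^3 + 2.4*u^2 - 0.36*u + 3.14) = -2.93*u^4 - 2.31*u^3 - 1.9*u^2 - 2.45*u - 4.85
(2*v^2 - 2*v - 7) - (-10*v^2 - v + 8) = 12*v^2 - v - 15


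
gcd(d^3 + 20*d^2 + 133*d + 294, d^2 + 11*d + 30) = d + 6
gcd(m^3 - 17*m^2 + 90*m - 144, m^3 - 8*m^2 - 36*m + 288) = m^2 - 14*m + 48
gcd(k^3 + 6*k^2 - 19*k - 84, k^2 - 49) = k + 7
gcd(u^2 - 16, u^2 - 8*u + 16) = u - 4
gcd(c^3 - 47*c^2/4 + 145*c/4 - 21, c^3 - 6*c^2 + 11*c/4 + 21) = c - 4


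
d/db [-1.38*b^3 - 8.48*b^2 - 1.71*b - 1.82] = -4.14*b^2 - 16.96*b - 1.71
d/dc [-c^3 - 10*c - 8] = -3*c^2 - 10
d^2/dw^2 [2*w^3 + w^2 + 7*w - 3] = 12*w + 2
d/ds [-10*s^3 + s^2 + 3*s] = -30*s^2 + 2*s + 3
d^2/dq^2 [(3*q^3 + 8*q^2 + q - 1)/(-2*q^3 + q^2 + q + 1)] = 2*(-38*q^6 - 30*q^5 - 54*q^4 - 123*q^3 + 3*q - 7)/(8*q^9 - 12*q^8 - 6*q^7 - q^6 + 15*q^5 + 6*q^4 - q^3 - 6*q^2 - 3*q - 1)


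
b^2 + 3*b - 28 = (b - 4)*(b + 7)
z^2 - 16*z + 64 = (z - 8)^2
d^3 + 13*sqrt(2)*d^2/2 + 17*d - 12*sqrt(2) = (d - sqrt(2)/2)*(d + 3*sqrt(2))*(d + 4*sqrt(2))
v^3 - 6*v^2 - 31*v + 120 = (v - 8)*(v - 3)*(v + 5)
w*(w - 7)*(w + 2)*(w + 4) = w^4 - w^3 - 34*w^2 - 56*w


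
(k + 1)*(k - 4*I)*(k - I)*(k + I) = k^4 + k^3 - 4*I*k^3 + k^2 - 4*I*k^2 + k - 4*I*k - 4*I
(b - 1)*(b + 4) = b^2 + 3*b - 4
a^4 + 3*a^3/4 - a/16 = a*(a - 1/4)*(a + 1/2)^2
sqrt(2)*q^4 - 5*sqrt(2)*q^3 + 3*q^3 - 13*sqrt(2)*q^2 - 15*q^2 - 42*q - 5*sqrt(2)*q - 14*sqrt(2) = (q - 7)*(q + 2)*(q + sqrt(2))*(sqrt(2)*q + 1)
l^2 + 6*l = l*(l + 6)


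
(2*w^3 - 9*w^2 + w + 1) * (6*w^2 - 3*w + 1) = 12*w^5 - 60*w^4 + 35*w^3 - 6*w^2 - 2*w + 1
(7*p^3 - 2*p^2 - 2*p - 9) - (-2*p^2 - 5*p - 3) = 7*p^3 + 3*p - 6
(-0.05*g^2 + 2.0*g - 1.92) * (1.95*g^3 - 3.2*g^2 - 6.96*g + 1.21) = -0.0975*g^5 + 4.06*g^4 - 9.796*g^3 - 7.8365*g^2 + 15.7832*g - 2.3232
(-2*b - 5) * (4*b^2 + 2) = -8*b^3 - 20*b^2 - 4*b - 10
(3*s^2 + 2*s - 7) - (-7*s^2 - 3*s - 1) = 10*s^2 + 5*s - 6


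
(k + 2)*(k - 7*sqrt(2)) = k^2 - 7*sqrt(2)*k + 2*k - 14*sqrt(2)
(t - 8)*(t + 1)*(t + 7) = t^3 - 57*t - 56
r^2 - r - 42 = (r - 7)*(r + 6)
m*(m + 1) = m^2 + m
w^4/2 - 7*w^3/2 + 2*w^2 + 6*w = w*(w/2 + 1/2)*(w - 6)*(w - 2)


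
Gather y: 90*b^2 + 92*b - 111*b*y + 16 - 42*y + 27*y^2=90*b^2 + 92*b + 27*y^2 + y*(-111*b - 42) + 16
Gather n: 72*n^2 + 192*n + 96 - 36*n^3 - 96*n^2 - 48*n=-36*n^3 - 24*n^2 + 144*n + 96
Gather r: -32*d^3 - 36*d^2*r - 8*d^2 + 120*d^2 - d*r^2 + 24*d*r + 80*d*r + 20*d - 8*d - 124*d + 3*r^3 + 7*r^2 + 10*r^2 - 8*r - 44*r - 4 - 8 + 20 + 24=-32*d^3 + 112*d^2 - 112*d + 3*r^3 + r^2*(17 - d) + r*(-36*d^2 + 104*d - 52) + 32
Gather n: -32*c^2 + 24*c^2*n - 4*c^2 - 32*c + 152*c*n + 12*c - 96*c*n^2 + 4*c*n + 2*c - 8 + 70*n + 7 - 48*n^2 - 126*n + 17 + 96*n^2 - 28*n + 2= -36*c^2 - 18*c + n^2*(48 - 96*c) + n*(24*c^2 + 156*c - 84) + 18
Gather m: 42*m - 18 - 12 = 42*m - 30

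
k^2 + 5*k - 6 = (k - 1)*(k + 6)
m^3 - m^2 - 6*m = m*(m - 3)*(m + 2)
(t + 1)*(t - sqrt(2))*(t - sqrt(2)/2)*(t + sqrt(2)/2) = t^4 - sqrt(2)*t^3 + t^3 - sqrt(2)*t^2 - t^2/2 - t/2 + sqrt(2)*t/2 + sqrt(2)/2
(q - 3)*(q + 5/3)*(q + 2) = q^3 + 2*q^2/3 - 23*q/3 - 10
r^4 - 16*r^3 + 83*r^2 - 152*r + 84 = (r - 7)*(r - 6)*(r - 2)*(r - 1)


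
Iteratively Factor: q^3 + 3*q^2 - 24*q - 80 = (q + 4)*(q^2 - q - 20) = (q - 5)*(q + 4)*(q + 4)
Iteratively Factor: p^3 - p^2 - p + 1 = (p - 1)*(p^2 - 1) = (p - 1)^2*(p + 1)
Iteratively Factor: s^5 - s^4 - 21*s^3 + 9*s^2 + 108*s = (s + 3)*(s^4 - 4*s^3 - 9*s^2 + 36*s) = (s + 3)^2*(s^3 - 7*s^2 + 12*s) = (s - 4)*(s + 3)^2*(s^2 - 3*s) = (s - 4)*(s - 3)*(s + 3)^2*(s)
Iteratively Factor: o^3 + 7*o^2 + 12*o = (o + 3)*(o^2 + 4*o) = (o + 3)*(o + 4)*(o)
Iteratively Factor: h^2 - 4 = (h + 2)*(h - 2)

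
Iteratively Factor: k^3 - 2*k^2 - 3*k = (k + 1)*(k^2 - 3*k) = (k - 3)*(k + 1)*(k)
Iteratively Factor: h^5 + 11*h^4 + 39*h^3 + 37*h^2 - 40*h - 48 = (h - 1)*(h^4 + 12*h^3 + 51*h^2 + 88*h + 48) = (h - 1)*(h + 3)*(h^3 + 9*h^2 + 24*h + 16) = (h - 1)*(h + 1)*(h + 3)*(h^2 + 8*h + 16) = (h - 1)*(h + 1)*(h + 3)*(h + 4)*(h + 4)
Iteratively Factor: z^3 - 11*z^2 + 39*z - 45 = (z - 5)*(z^2 - 6*z + 9) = (z - 5)*(z - 3)*(z - 3)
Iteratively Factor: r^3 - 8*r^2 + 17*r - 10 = (r - 5)*(r^2 - 3*r + 2) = (r - 5)*(r - 2)*(r - 1)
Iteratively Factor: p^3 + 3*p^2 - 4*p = (p - 1)*(p^2 + 4*p) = (p - 1)*(p + 4)*(p)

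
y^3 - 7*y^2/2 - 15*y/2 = y*(y - 5)*(y + 3/2)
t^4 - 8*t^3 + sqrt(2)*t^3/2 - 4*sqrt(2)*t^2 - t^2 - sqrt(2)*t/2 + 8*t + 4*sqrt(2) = (t - 8)*(t - 1)*(t + 1)*(t + sqrt(2)/2)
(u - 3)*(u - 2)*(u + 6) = u^3 + u^2 - 24*u + 36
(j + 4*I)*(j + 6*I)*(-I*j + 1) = -I*j^3 + 11*j^2 + 34*I*j - 24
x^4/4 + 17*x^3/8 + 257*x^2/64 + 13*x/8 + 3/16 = (x/4 + 1/2)*(x + 1/4)^2*(x + 6)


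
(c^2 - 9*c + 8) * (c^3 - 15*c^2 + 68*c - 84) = c^5 - 24*c^4 + 211*c^3 - 816*c^2 + 1300*c - 672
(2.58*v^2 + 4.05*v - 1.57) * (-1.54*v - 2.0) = -3.9732*v^3 - 11.397*v^2 - 5.6822*v + 3.14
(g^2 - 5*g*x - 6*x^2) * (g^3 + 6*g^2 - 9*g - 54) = g^5 - 5*g^4*x + 6*g^4 - 6*g^3*x^2 - 30*g^3*x - 9*g^3 - 36*g^2*x^2 + 45*g^2*x - 54*g^2 + 54*g*x^2 + 270*g*x + 324*x^2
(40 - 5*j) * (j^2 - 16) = -5*j^3 + 40*j^2 + 80*j - 640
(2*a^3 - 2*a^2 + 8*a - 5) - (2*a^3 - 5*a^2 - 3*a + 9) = 3*a^2 + 11*a - 14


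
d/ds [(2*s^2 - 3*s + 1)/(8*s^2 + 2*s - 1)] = (28*s^2 - 20*s + 1)/(64*s^4 + 32*s^3 - 12*s^2 - 4*s + 1)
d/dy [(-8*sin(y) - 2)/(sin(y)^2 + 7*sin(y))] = 2*(4*cos(y) + 2/tan(y) + 7*cos(y)/sin(y)^2)/(sin(y) + 7)^2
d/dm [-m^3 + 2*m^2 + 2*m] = -3*m^2 + 4*m + 2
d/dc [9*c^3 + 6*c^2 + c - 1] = 27*c^2 + 12*c + 1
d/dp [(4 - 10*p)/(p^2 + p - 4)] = 2*(5*p^2 - 4*p + 18)/(p^4 + 2*p^3 - 7*p^2 - 8*p + 16)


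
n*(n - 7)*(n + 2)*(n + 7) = n^4 + 2*n^3 - 49*n^2 - 98*n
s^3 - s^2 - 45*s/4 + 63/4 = (s - 3)*(s - 3/2)*(s + 7/2)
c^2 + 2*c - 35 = (c - 5)*(c + 7)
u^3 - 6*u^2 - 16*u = u*(u - 8)*(u + 2)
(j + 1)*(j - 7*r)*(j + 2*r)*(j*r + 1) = j^4*r - 5*j^3*r^2 + j^3*r + j^3 - 14*j^2*r^3 - 5*j^2*r^2 - 5*j^2*r + j^2 - 14*j*r^3 - 14*j*r^2 - 5*j*r - 14*r^2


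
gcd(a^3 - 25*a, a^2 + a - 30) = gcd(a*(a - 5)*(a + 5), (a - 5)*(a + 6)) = a - 5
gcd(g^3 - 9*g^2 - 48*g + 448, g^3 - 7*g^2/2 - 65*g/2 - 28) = g - 8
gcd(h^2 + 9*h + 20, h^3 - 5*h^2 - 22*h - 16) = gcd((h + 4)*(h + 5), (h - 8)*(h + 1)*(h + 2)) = 1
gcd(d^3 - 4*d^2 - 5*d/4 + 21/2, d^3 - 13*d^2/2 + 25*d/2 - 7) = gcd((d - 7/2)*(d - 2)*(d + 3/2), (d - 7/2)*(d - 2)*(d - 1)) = d^2 - 11*d/2 + 7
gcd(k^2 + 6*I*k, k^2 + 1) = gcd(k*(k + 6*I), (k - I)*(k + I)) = 1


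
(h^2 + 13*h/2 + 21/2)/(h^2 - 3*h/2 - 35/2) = (h + 3)/(h - 5)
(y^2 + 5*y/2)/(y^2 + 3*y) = (y + 5/2)/(y + 3)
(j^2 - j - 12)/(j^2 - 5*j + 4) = (j + 3)/(j - 1)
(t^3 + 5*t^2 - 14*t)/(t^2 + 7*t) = t - 2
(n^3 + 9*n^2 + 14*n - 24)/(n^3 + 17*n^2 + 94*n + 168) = (n - 1)/(n + 7)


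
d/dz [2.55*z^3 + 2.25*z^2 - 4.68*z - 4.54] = 7.65*z^2 + 4.5*z - 4.68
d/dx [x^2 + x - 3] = 2*x + 1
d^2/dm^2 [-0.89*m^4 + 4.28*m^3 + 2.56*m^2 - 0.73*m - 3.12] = -10.68*m^2 + 25.68*m + 5.12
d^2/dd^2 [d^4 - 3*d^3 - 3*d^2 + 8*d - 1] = 12*d^2 - 18*d - 6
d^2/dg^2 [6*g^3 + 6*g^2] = 36*g + 12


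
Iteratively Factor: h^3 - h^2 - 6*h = (h + 2)*(h^2 - 3*h) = (h - 3)*(h + 2)*(h)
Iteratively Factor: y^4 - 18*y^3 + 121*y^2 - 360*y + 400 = (y - 4)*(y^3 - 14*y^2 + 65*y - 100) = (y - 5)*(y - 4)*(y^2 - 9*y + 20) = (y - 5)^2*(y - 4)*(y - 4)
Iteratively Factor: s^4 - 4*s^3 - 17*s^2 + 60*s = (s + 4)*(s^3 - 8*s^2 + 15*s) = (s - 3)*(s + 4)*(s^2 - 5*s) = (s - 5)*(s - 3)*(s + 4)*(s)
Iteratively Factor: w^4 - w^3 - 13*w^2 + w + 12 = (w - 4)*(w^3 + 3*w^2 - w - 3) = (w - 4)*(w + 1)*(w^2 + 2*w - 3) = (w - 4)*(w - 1)*(w + 1)*(w + 3)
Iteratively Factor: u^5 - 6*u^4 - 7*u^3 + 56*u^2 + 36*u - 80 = (u + 2)*(u^4 - 8*u^3 + 9*u^2 + 38*u - 40) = (u + 2)^2*(u^3 - 10*u^2 + 29*u - 20) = (u - 5)*(u + 2)^2*(u^2 - 5*u + 4) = (u - 5)*(u - 1)*(u + 2)^2*(u - 4)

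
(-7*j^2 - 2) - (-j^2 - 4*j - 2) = -6*j^2 + 4*j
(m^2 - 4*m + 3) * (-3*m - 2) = -3*m^3 + 10*m^2 - m - 6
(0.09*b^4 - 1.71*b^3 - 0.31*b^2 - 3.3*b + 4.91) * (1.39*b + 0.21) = 0.1251*b^5 - 2.358*b^4 - 0.79*b^3 - 4.6521*b^2 + 6.1319*b + 1.0311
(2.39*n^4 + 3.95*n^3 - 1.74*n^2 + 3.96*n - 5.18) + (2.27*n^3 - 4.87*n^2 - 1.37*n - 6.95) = 2.39*n^4 + 6.22*n^3 - 6.61*n^2 + 2.59*n - 12.13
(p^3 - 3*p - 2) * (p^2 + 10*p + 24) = p^5 + 10*p^4 + 21*p^3 - 32*p^2 - 92*p - 48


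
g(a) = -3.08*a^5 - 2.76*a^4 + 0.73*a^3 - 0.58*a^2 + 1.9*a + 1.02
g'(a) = -15.4*a^4 - 11.04*a^3 + 2.19*a^2 - 1.16*a + 1.9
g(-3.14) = 638.58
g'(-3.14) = -1128.14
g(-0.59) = -0.57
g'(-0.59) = 3.75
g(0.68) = 1.24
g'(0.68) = -4.64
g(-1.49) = 3.50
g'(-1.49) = -30.89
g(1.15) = -7.47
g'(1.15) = -40.26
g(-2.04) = 49.55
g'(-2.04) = -159.61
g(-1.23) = -1.20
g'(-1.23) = -8.06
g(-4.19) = 3056.10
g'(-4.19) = -3889.23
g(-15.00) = 2196528.27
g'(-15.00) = -741852.95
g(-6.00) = 20184.18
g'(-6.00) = -17486.06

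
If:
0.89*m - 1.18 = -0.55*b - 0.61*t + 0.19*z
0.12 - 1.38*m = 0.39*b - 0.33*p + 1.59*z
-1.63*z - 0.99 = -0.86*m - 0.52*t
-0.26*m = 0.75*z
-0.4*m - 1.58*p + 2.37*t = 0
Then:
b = 0.53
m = 0.38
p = 1.21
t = 0.87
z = -0.13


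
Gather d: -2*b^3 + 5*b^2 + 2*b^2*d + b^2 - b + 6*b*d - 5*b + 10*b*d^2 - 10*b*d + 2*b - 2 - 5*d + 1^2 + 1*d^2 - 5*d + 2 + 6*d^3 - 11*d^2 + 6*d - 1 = -2*b^3 + 6*b^2 - 4*b + 6*d^3 + d^2*(10*b - 10) + d*(2*b^2 - 4*b - 4)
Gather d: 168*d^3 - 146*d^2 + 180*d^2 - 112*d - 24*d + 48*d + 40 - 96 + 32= 168*d^3 + 34*d^2 - 88*d - 24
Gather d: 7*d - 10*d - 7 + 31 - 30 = -3*d - 6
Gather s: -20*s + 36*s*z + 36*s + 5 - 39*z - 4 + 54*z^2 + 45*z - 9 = s*(36*z + 16) + 54*z^2 + 6*z - 8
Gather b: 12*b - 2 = 12*b - 2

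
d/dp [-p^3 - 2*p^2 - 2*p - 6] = -3*p^2 - 4*p - 2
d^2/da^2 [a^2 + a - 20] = 2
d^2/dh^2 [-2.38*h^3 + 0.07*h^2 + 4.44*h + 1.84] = 0.14 - 14.28*h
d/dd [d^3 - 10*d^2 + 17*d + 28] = 3*d^2 - 20*d + 17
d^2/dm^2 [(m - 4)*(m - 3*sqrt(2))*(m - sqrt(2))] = 6*m - 8*sqrt(2) - 8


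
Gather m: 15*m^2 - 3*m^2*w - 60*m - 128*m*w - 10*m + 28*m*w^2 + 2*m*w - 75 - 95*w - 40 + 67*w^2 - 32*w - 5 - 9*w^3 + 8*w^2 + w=m^2*(15 - 3*w) + m*(28*w^2 - 126*w - 70) - 9*w^3 + 75*w^2 - 126*w - 120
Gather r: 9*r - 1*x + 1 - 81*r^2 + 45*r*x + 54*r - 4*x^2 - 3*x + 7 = -81*r^2 + r*(45*x + 63) - 4*x^2 - 4*x + 8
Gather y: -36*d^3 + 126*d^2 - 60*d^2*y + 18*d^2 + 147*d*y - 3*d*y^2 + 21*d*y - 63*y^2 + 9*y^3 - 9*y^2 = -36*d^3 + 144*d^2 + 9*y^3 + y^2*(-3*d - 72) + y*(-60*d^2 + 168*d)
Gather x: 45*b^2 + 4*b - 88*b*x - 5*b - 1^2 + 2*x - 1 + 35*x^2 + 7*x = 45*b^2 - b + 35*x^2 + x*(9 - 88*b) - 2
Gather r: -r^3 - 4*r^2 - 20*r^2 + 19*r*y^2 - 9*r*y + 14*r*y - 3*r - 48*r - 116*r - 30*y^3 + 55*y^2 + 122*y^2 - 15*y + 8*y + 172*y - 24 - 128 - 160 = -r^3 - 24*r^2 + r*(19*y^2 + 5*y - 167) - 30*y^3 + 177*y^2 + 165*y - 312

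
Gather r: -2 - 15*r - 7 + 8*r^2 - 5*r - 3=8*r^2 - 20*r - 12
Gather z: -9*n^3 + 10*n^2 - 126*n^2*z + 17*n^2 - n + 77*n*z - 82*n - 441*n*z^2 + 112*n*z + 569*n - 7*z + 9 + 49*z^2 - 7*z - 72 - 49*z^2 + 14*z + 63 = -9*n^3 + 27*n^2 - 441*n*z^2 + 486*n + z*(-126*n^2 + 189*n)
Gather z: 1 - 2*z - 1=-2*z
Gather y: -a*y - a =-a*y - a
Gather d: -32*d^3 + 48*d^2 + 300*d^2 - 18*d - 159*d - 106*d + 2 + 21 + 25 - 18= -32*d^3 + 348*d^2 - 283*d + 30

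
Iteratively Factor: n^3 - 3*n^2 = (n)*(n^2 - 3*n) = n^2*(n - 3)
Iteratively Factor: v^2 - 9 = (v - 3)*(v + 3)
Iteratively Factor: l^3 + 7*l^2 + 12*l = (l + 3)*(l^2 + 4*l) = l*(l + 3)*(l + 4)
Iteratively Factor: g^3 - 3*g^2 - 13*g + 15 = (g - 5)*(g^2 + 2*g - 3) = (g - 5)*(g + 3)*(g - 1)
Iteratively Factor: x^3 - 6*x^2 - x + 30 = (x - 5)*(x^2 - x - 6) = (x - 5)*(x - 3)*(x + 2)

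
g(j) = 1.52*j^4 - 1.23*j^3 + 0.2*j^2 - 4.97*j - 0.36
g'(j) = 6.08*j^3 - 3.69*j^2 + 0.4*j - 4.97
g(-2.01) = 45.24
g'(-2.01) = -70.06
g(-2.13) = 54.31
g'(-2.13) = -81.32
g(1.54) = -3.48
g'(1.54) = 9.10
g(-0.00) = -0.36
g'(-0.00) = -4.97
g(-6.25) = 2658.14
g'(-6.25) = -1635.99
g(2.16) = 10.53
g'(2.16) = 39.95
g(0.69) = -3.75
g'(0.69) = -4.45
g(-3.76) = 390.34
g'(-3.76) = -381.84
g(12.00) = 29362.08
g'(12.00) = 9974.71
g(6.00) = 1681.26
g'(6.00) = 1177.87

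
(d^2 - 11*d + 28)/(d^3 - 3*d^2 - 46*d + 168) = (d - 7)/(d^2 + d - 42)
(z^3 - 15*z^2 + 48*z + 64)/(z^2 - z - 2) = (z^2 - 16*z + 64)/(z - 2)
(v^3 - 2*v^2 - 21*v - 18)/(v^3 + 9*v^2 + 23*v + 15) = (v - 6)/(v + 5)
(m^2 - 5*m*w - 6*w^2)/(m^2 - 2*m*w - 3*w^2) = (-m + 6*w)/(-m + 3*w)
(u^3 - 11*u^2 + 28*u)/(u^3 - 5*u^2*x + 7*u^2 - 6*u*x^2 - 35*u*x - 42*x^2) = u*(-u^2 + 11*u - 28)/(-u^3 + 5*u^2*x - 7*u^2 + 6*u*x^2 + 35*u*x + 42*x^2)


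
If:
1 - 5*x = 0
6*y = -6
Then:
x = 1/5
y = -1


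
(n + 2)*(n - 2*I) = n^2 + 2*n - 2*I*n - 4*I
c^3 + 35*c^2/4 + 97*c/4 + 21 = (c + 7/4)*(c + 3)*(c + 4)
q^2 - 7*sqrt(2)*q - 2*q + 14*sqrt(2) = (q - 2)*(q - 7*sqrt(2))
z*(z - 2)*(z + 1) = z^3 - z^2 - 2*z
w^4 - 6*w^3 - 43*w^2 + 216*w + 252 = (w - 7)*(w - 6)*(w + 1)*(w + 6)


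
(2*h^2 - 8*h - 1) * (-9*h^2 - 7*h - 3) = -18*h^4 + 58*h^3 + 59*h^2 + 31*h + 3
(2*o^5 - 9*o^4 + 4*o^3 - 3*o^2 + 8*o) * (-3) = -6*o^5 + 27*o^4 - 12*o^3 + 9*o^2 - 24*o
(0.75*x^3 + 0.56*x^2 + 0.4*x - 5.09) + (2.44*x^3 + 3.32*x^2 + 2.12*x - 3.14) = 3.19*x^3 + 3.88*x^2 + 2.52*x - 8.23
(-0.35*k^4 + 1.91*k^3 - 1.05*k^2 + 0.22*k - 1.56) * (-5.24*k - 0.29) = 1.834*k^5 - 9.9069*k^4 + 4.9481*k^3 - 0.8483*k^2 + 8.1106*k + 0.4524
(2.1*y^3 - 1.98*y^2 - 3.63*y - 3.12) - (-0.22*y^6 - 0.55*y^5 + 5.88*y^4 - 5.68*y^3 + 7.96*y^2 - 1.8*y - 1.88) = 0.22*y^6 + 0.55*y^5 - 5.88*y^4 + 7.78*y^3 - 9.94*y^2 - 1.83*y - 1.24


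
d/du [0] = 0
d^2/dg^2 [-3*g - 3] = 0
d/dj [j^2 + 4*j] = 2*j + 4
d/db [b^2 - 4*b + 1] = 2*b - 4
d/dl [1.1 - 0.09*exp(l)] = -0.09*exp(l)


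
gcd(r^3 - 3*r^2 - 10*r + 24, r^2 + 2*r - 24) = r - 4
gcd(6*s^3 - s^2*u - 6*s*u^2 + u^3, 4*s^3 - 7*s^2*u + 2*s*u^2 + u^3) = s - u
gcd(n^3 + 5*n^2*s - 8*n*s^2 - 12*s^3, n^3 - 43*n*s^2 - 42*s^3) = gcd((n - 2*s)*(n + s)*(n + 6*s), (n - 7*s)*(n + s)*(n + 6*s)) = n^2 + 7*n*s + 6*s^2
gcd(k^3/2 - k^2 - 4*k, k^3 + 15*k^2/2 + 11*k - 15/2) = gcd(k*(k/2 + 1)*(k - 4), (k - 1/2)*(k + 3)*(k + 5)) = 1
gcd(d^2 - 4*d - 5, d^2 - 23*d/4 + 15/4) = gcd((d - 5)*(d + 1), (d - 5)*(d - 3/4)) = d - 5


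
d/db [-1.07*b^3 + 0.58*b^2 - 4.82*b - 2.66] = -3.21*b^2 + 1.16*b - 4.82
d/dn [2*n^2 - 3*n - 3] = 4*n - 3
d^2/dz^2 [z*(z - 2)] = 2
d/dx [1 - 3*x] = -3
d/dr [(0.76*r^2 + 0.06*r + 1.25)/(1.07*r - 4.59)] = (0.8132*r^2 - 6.9768*r - 1.6129)/(1.1449*r^2 - 9.8226*r + 21.0681)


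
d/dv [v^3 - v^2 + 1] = v*(3*v - 2)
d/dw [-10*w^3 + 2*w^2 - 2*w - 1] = -30*w^2 + 4*w - 2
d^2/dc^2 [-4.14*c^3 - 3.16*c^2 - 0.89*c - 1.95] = -24.84*c - 6.32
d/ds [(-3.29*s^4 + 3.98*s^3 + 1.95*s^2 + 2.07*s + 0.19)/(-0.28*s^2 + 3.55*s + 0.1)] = (1.8424*s^5 - 36.1529*s^4 + 26.942*s^3 + 8.6961*s^2 + 0.4964*s - 0.4675)/(0.0784*s^4 - 1.988*s^3 + 12.5465*s^2 + 0.71*s + 0.01)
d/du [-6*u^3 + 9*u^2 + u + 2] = -18*u^2 + 18*u + 1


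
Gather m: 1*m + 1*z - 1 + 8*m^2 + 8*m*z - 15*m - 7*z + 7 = 8*m^2 + m*(8*z - 14) - 6*z + 6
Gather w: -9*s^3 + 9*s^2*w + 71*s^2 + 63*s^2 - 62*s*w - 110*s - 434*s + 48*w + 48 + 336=-9*s^3 + 134*s^2 - 544*s + w*(9*s^2 - 62*s + 48) + 384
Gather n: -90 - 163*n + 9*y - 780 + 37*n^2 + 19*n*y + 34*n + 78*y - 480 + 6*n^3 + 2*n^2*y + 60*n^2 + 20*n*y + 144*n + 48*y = 6*n^3 + n^2*(2*y + 97) + n*(39*y + 15) + 135*y - 1350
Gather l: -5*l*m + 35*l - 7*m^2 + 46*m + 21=l*(35 - 5*m) - 7*m^2 + 46*m + 21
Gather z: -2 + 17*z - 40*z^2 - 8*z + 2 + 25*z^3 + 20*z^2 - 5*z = 25*z^3 - 20*z^2 + 4*z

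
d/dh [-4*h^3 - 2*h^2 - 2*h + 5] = -12*h^2 - 4*h - 2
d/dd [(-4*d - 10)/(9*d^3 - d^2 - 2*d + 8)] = 2*(36*d^3 + 133*d^2 - 10*d - 26)/(81*d^6 - 18*d^5 - 35*d^4 + 148*d^3 - 12*d^2 - 32*d + 64)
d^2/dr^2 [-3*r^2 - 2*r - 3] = -6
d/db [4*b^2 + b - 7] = 8*b + 1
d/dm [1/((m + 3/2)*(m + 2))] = 2*(-4*m - 7)/(4*m^4 + 28*m^3 + 73*m^2 + 84*m + 36)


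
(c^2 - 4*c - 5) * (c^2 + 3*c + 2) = c^4 - c^3 - 15*c^2 - 23*c - 10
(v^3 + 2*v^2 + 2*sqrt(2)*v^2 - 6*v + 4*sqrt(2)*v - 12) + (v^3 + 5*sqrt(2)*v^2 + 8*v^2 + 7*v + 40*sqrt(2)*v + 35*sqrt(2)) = 2*v^3 + 7*sqrt(2)*v^2 + 10*v^2 + v + 44*sqrt(2)*v - 12 + 35*sqrt(2)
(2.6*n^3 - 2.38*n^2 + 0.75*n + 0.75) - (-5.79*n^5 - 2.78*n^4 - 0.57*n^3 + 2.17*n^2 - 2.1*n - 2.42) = 5.79*n^5 + 2.78*n^4 + 3.17*n^3 - 4.55*n^2 + 2.85*n + 3.17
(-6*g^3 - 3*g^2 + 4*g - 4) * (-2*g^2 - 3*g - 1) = 12*g^5 + 24*g^4 + 7*g^3 - g^2 + 8*g + 4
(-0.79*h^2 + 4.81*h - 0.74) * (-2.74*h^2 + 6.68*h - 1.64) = 2.1646*h^4 - 18.4566*h^3 + 35.454*h^2 - 12.8316*h + 1.2136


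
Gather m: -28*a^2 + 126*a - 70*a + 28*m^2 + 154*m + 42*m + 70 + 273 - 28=-28*a^2 + 56*a + 28*m^2 + 196*m + 315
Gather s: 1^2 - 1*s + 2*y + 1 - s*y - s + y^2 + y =s*(-y - 2) + y^2 + 3*y + 2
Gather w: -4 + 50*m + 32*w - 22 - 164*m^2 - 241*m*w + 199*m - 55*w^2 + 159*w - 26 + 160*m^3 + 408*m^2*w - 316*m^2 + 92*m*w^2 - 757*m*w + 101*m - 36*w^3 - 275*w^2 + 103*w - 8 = 160*m^3 - 480*m^2 + 350*m - 36*w^3 + w^2*(92*m - 330) + w*(408*m^2 - 998*m + 294) - 60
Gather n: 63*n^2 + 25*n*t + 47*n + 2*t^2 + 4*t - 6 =63*n^2 + n*(25*t + 47) + 2*t^2 + 4*t - 6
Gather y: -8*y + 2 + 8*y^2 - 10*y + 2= 8*y^2 - 18*y + 4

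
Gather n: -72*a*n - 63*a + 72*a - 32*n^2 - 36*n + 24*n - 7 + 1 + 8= 9*a - 32*n^2 + n*(-72*a - 12) + 2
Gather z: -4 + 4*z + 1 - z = 3*z - 3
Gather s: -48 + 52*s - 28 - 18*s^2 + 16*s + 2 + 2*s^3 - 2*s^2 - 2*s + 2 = 2*s^3 - 20*s^2 + 66*s - 72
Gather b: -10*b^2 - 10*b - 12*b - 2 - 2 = -10*b^2 - 22*b - 4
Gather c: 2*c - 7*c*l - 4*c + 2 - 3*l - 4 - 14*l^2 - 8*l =c*(-7*l - 2) - 14*l^2 - 11*l - 2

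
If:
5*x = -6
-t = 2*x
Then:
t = 12/5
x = -6/5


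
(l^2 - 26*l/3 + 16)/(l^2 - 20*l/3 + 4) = (3*l - 8)/(3*l - 2)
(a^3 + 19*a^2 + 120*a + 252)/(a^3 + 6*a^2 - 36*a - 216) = (a + 7)/(a - 6)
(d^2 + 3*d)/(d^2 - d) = (d + 3)/(d - 1)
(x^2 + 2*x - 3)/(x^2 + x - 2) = (x + 3)/(x + 2)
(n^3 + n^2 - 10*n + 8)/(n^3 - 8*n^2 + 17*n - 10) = (n + 4)/(n - 5)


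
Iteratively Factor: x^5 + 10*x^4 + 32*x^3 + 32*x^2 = (x + 4)*(x^4 + 6*x^3 + 8*x^2) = (x + 2)*(x + 4)*(x^3 + 4*x^2) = x*(x + 2)*(x + 4)*(x^2 + 4*x) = x*(x + 2)*(x + 4)^2*(x)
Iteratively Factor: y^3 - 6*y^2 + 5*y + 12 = (y + 1)*(y^2 - 7*y + 12) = (y - 4)*(y + 1)*(y - 3)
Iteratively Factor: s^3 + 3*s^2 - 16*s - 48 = (s + 3)*(s^2 - 16) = (s + 3)*(s + 4)*(s - 4)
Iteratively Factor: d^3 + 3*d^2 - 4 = (d - 1)*(d^2 + 4*d + 4) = (d - 1)*(d + 2)*(d + 2)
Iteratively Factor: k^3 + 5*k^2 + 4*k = (k + 4)*(k^2 + k) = (k + 1)*(k + 4)*(k)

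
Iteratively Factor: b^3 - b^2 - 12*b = (b - 4)*(b^2 + 3*b) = b*(b - 4)*(b + 3)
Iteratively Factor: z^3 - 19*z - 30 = (z + 2)*(z^2 - 2*z - 15) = (z + 2)*(z + 3)*(z - 5)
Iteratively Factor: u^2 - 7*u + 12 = (u - 3)*(u - 4)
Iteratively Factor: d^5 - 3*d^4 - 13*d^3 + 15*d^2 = (d)*(d^4 - 3*d^3 - 13*d^2 + 15*d) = d*(d - 1)*(d^3 - 2*d^2 - 15*d) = d^2*(d - 1)*(d^2 - 2*d - 15) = d^2*(d - 1)*(d + 3)*(d - 5)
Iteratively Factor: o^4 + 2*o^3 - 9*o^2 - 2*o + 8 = (o + 4)*(o^3 - 2*o^2 - o + 2) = (o - 1)*(o + 4)*(o^2 - o - 2) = (o - 1)*(o + 1)*(o + 4)*(o - 2)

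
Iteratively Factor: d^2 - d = (d)*(d - 1)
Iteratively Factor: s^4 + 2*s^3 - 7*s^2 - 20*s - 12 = (s + 2)*(s^3 - 7*s - 6) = (s + 2)^2*(s^2 - 2*s - 3) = (s + 1)*(s + 2)^2*(s - 3)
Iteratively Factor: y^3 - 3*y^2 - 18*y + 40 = (y - 5)*(y^2 + 2*y - 8) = (y - 5)*(y - 2)*(y + 4)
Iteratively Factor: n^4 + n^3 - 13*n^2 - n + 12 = (n - 3)*(n^3 + 4*n^2 - n - 4) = (n - 3)*(n + 1)*(n^2 + 3*n - 4) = (n - 3)*(n - 1)*(n + 1)*(n + 4)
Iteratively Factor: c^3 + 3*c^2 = (c)*(c^2 + 3*c) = c*(c + 3)*(c)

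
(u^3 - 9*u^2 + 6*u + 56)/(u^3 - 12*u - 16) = (u - 7)/(u + 2)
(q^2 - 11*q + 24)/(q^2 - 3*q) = (q - 8)/q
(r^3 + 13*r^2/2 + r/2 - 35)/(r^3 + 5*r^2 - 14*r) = (2*r^2 + 17*r + 35)/(2*r*(r + 7))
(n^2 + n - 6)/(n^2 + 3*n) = (n - 2)/n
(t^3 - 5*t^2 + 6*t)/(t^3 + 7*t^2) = (t^2 - 5*t + 6)/(t*(t + 7))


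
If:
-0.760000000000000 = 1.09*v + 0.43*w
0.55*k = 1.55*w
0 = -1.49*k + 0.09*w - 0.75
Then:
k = -0.51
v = -0.63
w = -0.18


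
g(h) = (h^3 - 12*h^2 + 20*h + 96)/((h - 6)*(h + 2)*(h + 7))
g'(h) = (3*h^2 - 24*h + 20)/((h - 6)*(h + 2)*(h + 7)) - (h^3 - 12*h^2 + 20*h + 96)/((h - 6)*(h + 2)*(h + 7)^2) - (h^3 - 12*h^2 + 20*h + 96)/((h - 6)*(h + 2)^2*(h + 7)) - (h^3 - 12*h^2 + 20*h + 96)/((h - 6)^2*(h + 2)*(h + 7))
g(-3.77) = -3.64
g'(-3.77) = 1.44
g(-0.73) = -1.39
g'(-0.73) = 0.38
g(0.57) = -0.98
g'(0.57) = 0.26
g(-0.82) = -1.43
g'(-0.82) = 0.39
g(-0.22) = -1.21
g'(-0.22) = 0.33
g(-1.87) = -1.92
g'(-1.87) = 0.57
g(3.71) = -0.40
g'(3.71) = 0.13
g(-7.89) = 17.85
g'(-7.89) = 18.94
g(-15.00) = 2.88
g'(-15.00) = 0.23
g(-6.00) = -14.00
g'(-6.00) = 15.00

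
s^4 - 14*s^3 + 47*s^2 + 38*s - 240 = (s - 8)*(s - 5)*(s - 3)*(s + 2)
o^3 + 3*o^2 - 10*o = o*(o - 2)*(o + 5)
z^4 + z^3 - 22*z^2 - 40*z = z*(z - 5)*(z + 2)*(z + 4)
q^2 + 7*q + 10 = (q + 2)*(q + 5)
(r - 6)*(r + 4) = r^2 - 2*r - 24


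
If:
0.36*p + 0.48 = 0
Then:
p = -1.33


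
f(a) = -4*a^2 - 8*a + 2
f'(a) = -8*a - 8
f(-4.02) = -30.48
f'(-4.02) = 24.16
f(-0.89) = 5.95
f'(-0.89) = -0.88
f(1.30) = -15.16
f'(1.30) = -18.40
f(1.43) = -17.62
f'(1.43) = -19.44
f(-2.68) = -5.29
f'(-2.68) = 13.44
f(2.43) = -41.06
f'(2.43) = -27.44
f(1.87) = -26.95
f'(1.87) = -22.96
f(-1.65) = 4.31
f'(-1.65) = 5.20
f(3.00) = -58.00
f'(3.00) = -32.00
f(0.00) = 2.00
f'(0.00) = -8.00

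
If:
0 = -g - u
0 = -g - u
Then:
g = -u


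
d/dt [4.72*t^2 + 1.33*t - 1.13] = 9.44*t + 1.33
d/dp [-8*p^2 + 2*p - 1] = 2 - 16*p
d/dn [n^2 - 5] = 2*n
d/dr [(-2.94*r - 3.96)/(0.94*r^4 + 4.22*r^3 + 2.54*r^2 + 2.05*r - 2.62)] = (8.2908*r^4 + 39.7032*r^3 + 57.6012*r^2 + 20.1168*r + 15.8208)/(0.8836*r^8 + 7.9336*r^7 + 22.5836*r^6 + 25.2916*r^5 + 18.828*r^4 - 11.6988*r^3 - 9.1071*r^2 - 10.742*r + 6.8644)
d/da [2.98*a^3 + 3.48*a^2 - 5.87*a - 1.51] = 8.94*a^2 + 6.96*a - 5.87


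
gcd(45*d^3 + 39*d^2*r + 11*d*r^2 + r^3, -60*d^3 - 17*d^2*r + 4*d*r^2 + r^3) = 15*d^2 + 8*d*r + r^2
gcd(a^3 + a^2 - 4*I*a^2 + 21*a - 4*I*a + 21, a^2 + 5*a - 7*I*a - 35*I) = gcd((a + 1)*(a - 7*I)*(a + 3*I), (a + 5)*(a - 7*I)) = a - 7*I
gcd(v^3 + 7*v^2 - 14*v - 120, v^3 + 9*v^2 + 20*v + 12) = v + 6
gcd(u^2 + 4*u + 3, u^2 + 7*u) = 1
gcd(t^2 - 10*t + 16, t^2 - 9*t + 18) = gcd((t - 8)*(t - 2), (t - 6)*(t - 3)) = 1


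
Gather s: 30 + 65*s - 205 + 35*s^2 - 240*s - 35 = 35*s^2 - 175*s - 210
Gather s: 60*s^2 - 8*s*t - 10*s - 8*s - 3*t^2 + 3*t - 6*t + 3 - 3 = 60*s^2 + s*(-8*t - 18) - 3*t^2 - 3*t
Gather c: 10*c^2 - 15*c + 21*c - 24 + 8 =10*c^2 + 6*c - 16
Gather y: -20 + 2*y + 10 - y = y - 10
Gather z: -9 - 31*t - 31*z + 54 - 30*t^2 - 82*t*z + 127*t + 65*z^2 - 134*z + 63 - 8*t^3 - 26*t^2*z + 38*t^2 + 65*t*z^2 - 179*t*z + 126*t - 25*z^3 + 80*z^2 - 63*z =-8*t^3 + 8*t^2 + 222*t - 25*z^3 + z^2*(65*t + 145) + z*(-26*t^2 - 261*t - 228) + 108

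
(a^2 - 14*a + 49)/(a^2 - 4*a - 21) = (a - 7)/(a + 3)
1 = 1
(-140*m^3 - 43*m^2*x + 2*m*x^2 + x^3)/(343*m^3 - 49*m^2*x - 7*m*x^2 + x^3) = (20*m^2 + 9*m*x + x^2)/(-49*m^2 + x^2)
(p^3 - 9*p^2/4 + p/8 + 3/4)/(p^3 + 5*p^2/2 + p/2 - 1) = (8*p^3 - 18*p^2 + p + 6)/(4*(2*p^3 + 5*p^2 + p - 2))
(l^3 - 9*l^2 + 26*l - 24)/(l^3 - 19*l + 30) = (l - 4)/(l + 5)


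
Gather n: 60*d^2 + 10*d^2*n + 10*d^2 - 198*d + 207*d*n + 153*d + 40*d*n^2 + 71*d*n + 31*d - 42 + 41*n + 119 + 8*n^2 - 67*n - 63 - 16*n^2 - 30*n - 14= 70*d^2 - 14*d + n^2*(40*d - 8) + n*(10*d^2 + 278*d - 56)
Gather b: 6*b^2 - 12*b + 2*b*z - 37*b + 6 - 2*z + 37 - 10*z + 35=6*b^2 + b*(2*z - 49) - 12*z + 78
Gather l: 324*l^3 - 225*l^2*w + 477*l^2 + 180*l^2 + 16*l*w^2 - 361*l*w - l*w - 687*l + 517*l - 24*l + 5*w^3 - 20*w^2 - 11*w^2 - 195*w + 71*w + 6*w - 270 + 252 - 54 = 324*l^3 + l^2*(657 - 225*w) + l*(16*w^2 - 362*w - 194) + 5*w^3 - 31*w^2 - 118*w - 72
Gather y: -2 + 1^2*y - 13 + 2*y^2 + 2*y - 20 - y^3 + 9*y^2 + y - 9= -y^3 + 11*y^2 + 4*y - 44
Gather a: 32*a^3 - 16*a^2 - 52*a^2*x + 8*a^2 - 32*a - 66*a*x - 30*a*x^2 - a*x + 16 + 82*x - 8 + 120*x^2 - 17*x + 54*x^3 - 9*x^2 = 32*a^3 + a^2*(-52*x - 8) + a*(-30*x^2 - 67*x - 32) + 54*x^3 + 111*x^2 + 65*x + 8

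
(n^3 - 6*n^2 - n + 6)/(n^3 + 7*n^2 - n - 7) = (n - 6)/(n + 7)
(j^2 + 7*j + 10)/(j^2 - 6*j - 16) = (j + 5)/(j - 8)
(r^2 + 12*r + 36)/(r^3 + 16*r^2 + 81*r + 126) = (r + 6)/(r^2 + 10*r + 21)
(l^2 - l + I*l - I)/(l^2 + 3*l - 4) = (l + I)/(l + 4)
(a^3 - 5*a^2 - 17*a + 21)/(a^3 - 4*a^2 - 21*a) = (a - 1)/a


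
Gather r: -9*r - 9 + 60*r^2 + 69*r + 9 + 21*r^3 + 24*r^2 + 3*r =21*r^3 + 84*r^2 + 63*r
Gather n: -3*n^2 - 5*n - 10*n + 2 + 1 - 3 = -3*n^2 - 15*n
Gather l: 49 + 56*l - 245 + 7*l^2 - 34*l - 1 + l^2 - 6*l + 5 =8*l^2 + 16*l - 192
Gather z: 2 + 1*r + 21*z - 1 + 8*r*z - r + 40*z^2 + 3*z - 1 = 40*z^2 + z*(8*r + 24)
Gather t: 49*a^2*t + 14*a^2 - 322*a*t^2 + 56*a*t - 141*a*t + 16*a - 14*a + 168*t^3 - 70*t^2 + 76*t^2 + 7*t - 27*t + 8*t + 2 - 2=14*a^2 + 2*a + 168*t^3 + t^2*(6 - 322*a) + t*(49*a^2 - 85*a - 12)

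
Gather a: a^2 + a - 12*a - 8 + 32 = a^2 - 11*a + 24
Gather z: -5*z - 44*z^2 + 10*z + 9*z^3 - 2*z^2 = 9*z^3 - 46*z^2 + 5*z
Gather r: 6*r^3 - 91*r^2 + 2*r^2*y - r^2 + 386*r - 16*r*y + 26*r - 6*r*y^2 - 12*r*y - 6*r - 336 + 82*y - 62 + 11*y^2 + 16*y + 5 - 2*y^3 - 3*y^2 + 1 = 6*r^3 + r^2*(2*y - 92) + r*(-6*y^2 - 28*y + 406) - 2*y^3 + 8*y^2 + 98*y - 392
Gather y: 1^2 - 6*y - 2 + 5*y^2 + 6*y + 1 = 5*y^2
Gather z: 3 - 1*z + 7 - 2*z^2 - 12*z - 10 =-2*z^2 - 13*z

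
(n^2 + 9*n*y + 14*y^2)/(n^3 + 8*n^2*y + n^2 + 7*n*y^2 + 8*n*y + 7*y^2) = (n + 2*y)/(n^2 + n*y + n + y)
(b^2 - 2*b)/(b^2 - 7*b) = (b - 2)/(b - 7)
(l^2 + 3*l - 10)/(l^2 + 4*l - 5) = (l - 2)/(l - 1)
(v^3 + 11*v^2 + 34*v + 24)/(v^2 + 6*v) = v + 5 + 4/v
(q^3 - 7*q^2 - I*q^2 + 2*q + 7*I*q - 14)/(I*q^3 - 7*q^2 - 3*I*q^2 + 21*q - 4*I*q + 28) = (-I*q^3 + q^2*(-1 + 7*I) + q*(7 - 2*I) + 14*I)/(q^3 + q^2*(-3 + 7*I) - q*(4 + 21*I) - 28*I)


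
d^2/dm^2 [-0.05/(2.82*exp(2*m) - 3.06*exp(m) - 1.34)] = ((0.564*exp(m) - 0.153)*(-2.82*exp(2*m) + 3.06*exp(m) + 1.34) + 0.05*(5.64*exp(m) - 3.06)*(11.28*exp(m) - 6.12)*exp(m))*exp(m)/(-2.82*exp(2*m) + 3.06*exp(m) + 1.34)^3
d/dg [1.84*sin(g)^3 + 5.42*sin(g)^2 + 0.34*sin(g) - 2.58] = (5.52*sin(g)^2 + 10.84*sin(g) + 0.34)*cos(g)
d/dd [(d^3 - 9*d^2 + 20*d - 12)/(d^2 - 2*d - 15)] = (d^4 - 4*d^3 - 47*d^2 + 294*d - 324)/(d^4 - 4*d^3 - 26*d^2 + 60*d + 225)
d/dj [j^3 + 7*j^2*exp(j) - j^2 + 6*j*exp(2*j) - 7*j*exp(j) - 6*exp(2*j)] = 7*j^2*exp(j) + 3*j^2 + 12*j*exp(2*j) + 7*j*exp(j) - 2*j - 6*exp(2*j) - 7*exp(j)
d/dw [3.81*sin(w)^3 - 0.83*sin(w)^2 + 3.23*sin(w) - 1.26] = (11.43*sin(w)^2 - 1.66*sin(w) + 3.23)*cos(w)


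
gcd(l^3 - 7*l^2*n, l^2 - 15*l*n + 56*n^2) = l - 7*n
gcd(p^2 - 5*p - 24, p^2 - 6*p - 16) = p - 8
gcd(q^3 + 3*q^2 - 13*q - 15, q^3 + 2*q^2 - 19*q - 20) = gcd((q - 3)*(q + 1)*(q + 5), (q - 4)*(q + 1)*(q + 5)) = q^2 + 6*q + 5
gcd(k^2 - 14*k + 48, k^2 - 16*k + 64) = k - 8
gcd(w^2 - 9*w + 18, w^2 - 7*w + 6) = w - 6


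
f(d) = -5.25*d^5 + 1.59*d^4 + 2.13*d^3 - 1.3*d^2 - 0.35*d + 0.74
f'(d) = -26.25*d^4 + 6.36*d^3 + 6.39*d^2 - 2.6*d - 0.35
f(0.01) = 0.74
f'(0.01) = -0.38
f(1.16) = -6.24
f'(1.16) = -32.37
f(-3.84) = 4591.47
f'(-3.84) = -5963.87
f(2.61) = -533.24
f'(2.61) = -1068.65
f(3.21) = -1563.81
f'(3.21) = -2519.57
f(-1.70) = 74.94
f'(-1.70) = -227.95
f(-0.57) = 0.61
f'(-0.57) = -0.74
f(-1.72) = 79.61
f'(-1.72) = -239.08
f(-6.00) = 42380.60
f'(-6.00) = -35148.47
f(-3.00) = 1337.12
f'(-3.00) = -2233.01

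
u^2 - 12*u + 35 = (u - 7)*(u - 5)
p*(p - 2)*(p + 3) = p^3 + p^2 - 6*p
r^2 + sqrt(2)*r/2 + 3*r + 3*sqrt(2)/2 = (r + 3)*(r + sqrt(2)/2)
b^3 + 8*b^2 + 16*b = b*(b + 4)^2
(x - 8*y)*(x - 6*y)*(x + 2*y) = x^3 - 12*x^2*y + 20*x*y^2 + 96*y^3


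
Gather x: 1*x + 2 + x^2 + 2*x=x^2 + 3*x + 2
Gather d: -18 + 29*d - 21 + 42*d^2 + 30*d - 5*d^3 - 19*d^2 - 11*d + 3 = -5*d^3 + 23*d^2 + 48*d - 36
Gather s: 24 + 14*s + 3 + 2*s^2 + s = 2*s^2 + 15*s + 27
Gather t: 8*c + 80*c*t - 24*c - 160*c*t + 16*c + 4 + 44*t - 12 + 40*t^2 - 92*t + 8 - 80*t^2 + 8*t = -40*t^2 + t*(-80*c - 40)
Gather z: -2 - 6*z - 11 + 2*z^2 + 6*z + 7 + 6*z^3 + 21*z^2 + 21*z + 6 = 6*z^3 + 23*z^2 + 21*z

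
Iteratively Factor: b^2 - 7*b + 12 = (b - 4)*(b - 3)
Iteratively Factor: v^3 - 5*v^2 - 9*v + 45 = (v - 3)*(v^2 - 2*v - 15) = (v - 5)*(v - 3)*(v + 3)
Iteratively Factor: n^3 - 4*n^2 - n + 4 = (n - 1)*(n^2 - 3*n - 4) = (n - 4)*(n - 1)*(n + 1)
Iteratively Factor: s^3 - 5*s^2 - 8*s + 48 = (s - 4)*(s^2 - s - 12) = (s - 4)*(s + 3)*(s - 4)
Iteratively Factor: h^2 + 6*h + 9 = (h + 3)*(h + 3)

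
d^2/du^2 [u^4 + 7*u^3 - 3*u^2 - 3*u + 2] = 12*u^2 + 42*u - 6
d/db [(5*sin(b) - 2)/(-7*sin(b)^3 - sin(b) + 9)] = (70*sin(b)^3 - 42*sin(b)^2 + 43)*cos(b)/(7*sin(b)^3 + sin(b) - 9)^2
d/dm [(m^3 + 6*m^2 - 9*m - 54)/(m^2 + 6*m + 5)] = (m^4 + 12*m^3 + 60*m^2 + 168*m + 279)/(m^4 + 12*m^3 + 46*m^2 + 60*m + 25)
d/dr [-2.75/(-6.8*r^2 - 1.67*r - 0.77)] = (-37.4*r - 4.5925)/(6.8*r^2 + 1.67*r + 0.77)^2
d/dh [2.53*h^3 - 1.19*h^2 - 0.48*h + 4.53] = 7.59*h^2 - 2.38*h - 0.48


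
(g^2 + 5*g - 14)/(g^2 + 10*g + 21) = (g - 2)/(g + 3)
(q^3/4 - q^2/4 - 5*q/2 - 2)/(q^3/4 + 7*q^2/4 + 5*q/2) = (q^2 - 3*q - 4)/(q*(q + 5))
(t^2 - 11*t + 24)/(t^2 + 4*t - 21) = (t - 8)/(t + 7)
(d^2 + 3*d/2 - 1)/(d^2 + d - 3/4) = 2*(d + 2)/(2*d + 3)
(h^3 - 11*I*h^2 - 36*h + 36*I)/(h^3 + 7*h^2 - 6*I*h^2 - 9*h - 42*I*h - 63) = (h^2 - 8*I*h - 12)/(h^2 + h*(7 - 3*I) - 21*I)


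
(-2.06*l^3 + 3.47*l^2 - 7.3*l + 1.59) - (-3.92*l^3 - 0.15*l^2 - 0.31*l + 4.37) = 1.86*l^3 + 3.62*l^2 - 6.99*l - 2.78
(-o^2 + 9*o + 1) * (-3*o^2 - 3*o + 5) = 3*o^4 - 24*o^3 - 35*o^2 + 42*o + 5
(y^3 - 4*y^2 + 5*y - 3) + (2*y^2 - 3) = y^3 - 2*y^2 + 5*y - 6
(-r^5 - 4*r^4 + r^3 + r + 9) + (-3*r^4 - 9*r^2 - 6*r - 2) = -r^5 - 7*r^4 + r^3 - 9*r^2 - 5*r + 7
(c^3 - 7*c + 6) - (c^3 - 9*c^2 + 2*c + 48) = 9*c^2 - 9*c - 42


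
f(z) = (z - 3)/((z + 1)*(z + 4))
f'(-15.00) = -0.01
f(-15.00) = -0.12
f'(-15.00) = -0.01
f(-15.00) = -0.12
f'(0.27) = 0.70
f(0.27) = -0.50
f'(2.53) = 0.05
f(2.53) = -0.02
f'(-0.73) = 18.07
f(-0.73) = -4.22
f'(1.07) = 0.22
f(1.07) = -0.18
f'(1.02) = 0.23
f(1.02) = -0.20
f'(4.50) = 0.01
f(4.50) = 0.03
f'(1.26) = 0.18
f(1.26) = -0.15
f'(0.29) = 0.67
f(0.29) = -0.49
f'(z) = -(z - 3)/((z + 1)*(z + 4)^2) - (z - 3)/((z + 1)^2*(z + 4)) + 1/((z + 1)*(z + 4))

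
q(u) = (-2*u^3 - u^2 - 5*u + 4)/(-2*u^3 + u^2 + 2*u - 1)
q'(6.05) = -0.07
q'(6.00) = -0.07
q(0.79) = -7.16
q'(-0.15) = -0.78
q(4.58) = 1.42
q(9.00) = 1.16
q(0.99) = -198.48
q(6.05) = 1.28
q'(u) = (-6*u^2 - 2*u - 5)/(-2*u^3 + u^2 + 2*u - 1) + (6*u^2 - 2*u - 2)*(-2*u^3 - u^2 - 5*u + 4)/(-2*u^3 + u^2 + 2*u - 1)^2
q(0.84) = -10.45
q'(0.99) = -20002.36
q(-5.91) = 0.95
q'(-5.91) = 0.01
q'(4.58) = -0.14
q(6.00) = 1.28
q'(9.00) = -0.02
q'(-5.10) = 0.02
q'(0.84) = -83.40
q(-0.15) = -3.73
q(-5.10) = 0.96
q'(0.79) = -52.76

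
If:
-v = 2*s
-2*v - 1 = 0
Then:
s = 1/4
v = -1/2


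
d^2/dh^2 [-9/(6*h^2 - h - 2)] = 18*(-36*h^2 + 6*h + (12*h - 1)^2 + 12)/(-6*h^2 + h + 2)^3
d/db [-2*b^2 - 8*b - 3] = -4*b - 8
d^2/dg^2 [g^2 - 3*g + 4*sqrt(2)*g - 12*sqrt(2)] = 2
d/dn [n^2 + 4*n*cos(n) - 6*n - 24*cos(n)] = -4*n*sin(n) + 2*n + 24*sin(n) + 4*cos(n) - 6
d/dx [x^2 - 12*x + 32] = 2*x - 12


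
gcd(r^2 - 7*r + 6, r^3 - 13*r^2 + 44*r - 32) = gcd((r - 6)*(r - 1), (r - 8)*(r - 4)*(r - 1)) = r - 1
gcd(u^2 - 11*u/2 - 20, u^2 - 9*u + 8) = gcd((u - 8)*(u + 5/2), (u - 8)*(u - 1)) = u - 8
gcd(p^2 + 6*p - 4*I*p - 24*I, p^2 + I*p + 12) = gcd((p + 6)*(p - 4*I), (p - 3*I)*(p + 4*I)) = 1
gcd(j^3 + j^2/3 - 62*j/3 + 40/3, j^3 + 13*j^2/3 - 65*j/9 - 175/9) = j + 5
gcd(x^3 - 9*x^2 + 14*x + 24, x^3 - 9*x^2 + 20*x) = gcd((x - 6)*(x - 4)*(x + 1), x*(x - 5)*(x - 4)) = x - 4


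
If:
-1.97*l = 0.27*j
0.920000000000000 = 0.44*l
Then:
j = -15.26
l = 2.09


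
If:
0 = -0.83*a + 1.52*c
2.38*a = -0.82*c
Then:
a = 0.00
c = 0.00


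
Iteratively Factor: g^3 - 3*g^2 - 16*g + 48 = (g + 4)*(g^2 - 7*g + 12) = (g - 3)*(g + 4)*(g - 4)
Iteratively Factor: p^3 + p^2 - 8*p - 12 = (p + 2)*(p^2 - p - 6) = (p - 3)*(p + 2)*(p + 2)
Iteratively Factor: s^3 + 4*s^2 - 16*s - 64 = (s - 4)*(s^2 + 8*s + 16) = (s - 4)*(s + 4)*(s + 4)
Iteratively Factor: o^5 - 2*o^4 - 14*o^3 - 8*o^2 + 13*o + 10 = (o - 1)*(o^4 - o^3 - 15*o^2 - 23*o - 10) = (o - 1)*(o + 1)*(o^3 - 2*o^2 - 13*o - 10) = (o - 1)*(o + 1)^2*(o^2 - 3*o - 10) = (o - 1)*(o + 1)^2*(o + 2)*(o - 5)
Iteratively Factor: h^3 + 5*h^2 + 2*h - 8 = (h + 4)*(h^2 + h - 2) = (h - 1)*(h + 4)*(h + 2)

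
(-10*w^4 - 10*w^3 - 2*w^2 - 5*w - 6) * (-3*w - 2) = 30*w^5 + 50*w^4 + 26*w^3 + 19*w^2 + 28*w + 12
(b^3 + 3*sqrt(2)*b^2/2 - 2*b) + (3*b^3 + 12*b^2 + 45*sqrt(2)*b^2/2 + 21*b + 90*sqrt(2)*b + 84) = 4*b^3 + 12*b^2 + 24*sqrt(2)*b^2 + 19*b + 90*sqrt(2)*b + 84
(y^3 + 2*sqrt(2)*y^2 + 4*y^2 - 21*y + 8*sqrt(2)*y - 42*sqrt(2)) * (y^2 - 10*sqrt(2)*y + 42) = y^5 - 8*sqrt(2)*y^4 + 4*y^4 - 32*sqrt(2)*y^3 - 19*y^3 + 8*y^2 + 252*sqrt(2)*y^2 - 42*y + 336*sqrt(2)*y - 1764*sqrt(2)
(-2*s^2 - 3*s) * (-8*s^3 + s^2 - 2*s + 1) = 16*s^5 + 22*s^4 + s^3 + 4*s^2 - 3*s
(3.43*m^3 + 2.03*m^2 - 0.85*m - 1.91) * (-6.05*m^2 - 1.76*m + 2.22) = -20.7515*m^5 - 18.3183*m^4 + 9.1843*m^3 + 17.5581*m^2 + 1.4746*m - 4.2402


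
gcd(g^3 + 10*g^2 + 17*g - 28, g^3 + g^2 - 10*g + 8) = g^2 + 3*g - 4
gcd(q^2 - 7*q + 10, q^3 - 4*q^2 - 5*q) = q - 5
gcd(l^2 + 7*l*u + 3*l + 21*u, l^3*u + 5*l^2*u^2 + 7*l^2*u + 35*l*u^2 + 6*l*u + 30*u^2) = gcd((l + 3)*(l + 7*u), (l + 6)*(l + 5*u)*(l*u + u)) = 1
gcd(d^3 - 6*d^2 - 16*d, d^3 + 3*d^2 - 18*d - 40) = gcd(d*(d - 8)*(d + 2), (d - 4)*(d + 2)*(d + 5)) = d + 2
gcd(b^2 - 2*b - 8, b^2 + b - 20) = b - 4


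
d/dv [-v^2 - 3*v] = -2*v - 3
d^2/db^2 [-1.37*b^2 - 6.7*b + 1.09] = -2.74000000000000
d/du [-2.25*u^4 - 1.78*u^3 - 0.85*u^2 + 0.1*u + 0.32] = -9.0*u^3 - 5.34*u^2 - 1.7*u + 0.1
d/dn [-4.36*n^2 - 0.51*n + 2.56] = -8.72*n - 0.51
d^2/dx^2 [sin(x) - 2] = -sin(x)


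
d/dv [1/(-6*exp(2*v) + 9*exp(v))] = (4*exp(v) - 3)*exp(-v)/(3*(2*exp(v) - 3)^2)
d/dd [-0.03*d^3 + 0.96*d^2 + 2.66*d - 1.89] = -0.09*d^2 + 1.92*d + 2.66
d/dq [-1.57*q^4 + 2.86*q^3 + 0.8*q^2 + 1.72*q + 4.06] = -6.28*q^3 + 8.58*q^2 + 1.6*q + 1.72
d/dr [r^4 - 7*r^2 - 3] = 4*r^3 - 14*r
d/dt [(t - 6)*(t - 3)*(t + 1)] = 3*t^2 - 16*t + 9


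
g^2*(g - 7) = g^3 - 7*g^2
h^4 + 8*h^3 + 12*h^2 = h^2*(h + 2)*(h + 6)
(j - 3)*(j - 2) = j^2 - 5*j + 6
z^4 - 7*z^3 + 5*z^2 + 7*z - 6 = (z - 6)*(z - 1)^2*(z + 1)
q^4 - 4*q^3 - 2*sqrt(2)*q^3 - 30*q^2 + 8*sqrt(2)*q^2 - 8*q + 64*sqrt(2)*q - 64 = (q - 8)*(q + 4)*(q - sqrt(2))^2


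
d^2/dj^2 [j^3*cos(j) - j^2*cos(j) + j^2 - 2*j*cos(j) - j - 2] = -j^3*cos(j) - 6*j^2*sin(j) + j^2*cos(j) + 4*j*sin(j) + 8*j*cos(j) + 4*sin(j) - 2*cos(j) + 2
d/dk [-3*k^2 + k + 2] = 1 - 6*k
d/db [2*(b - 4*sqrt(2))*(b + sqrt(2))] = 4*b - 6*sqrt(2)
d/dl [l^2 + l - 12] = 2*l + 1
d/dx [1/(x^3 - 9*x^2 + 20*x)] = (-3*x^2 + 18*x - 20)/(x^2*(x^2 - 9*x + 20)^2)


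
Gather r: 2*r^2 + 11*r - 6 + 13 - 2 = 2*r^2 + 11*r + 5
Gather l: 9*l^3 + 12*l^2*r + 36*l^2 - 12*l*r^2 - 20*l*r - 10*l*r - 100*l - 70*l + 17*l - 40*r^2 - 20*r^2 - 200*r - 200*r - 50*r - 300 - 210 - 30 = 9*l^3 + l^2*(12*r + 36) + l*(-12*r^2 - 30*r - 153) - 60*r^2 - 450*r - 540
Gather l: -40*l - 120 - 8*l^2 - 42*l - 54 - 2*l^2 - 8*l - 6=-10*l^2 - 90*l - 180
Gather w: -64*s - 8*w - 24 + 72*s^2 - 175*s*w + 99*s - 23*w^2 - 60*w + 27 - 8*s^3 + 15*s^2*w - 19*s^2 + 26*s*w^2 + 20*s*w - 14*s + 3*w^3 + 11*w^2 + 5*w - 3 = -8*s^3 + 53*s^2 + 21*s + 3*w^3 + w^2*(26*s - 12) + w*(15*s^2 - 155*s - 63)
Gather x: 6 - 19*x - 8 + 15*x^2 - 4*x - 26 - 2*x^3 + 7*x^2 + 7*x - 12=-2*x^3 + 22*x^2 - 16*x - 40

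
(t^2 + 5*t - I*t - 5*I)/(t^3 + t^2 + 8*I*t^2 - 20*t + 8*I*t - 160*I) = (t - I)/(t^2 + t*(-4 + 8*I) - 32*I)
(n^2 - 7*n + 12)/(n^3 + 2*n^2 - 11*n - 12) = (n - 4)/(n^2 + 5*n + 4)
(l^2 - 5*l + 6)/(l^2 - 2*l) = (l - 3)/l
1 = 1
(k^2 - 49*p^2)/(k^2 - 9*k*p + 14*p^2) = (-k - 7*p)/(-k + 2*p)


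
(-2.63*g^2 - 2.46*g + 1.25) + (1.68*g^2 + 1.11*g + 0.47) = -0.95*g^2 - 1.35*g + 1.72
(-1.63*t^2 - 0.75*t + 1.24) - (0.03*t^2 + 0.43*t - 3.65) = -1.66*t^2 - 1.18*t + 4.89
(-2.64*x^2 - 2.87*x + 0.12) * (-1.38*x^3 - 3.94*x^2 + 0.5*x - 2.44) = 3.6432*x^5 + 14.3622*x^4 + 9.8222*x^3 + 4.5338*x^2 + 7.0628*x - 0.2928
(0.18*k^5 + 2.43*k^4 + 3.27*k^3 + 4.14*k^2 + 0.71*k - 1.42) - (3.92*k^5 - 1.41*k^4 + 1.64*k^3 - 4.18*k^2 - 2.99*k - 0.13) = -3.74*k^5 + 3.84*k^4 + 1.63*k^3 + 8.32*k^2 + 3.7*k - 1.29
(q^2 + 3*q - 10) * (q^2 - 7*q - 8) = q^4 - 4*q^3 - 39*q^2 + 46*q + 80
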